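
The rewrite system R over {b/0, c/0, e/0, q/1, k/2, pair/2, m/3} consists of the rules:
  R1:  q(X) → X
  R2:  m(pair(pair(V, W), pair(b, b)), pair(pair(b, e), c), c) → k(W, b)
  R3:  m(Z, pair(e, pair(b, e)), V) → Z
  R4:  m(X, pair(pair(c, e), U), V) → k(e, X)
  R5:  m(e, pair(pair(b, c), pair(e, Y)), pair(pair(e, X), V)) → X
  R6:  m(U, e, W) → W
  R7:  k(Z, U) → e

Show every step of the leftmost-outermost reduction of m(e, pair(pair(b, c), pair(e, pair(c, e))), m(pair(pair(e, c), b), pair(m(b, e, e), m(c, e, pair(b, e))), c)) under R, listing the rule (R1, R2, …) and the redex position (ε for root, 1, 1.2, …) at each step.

c

1. m(e, pair(pair(b, c), pair(e, pair(c, e))), m(pair(pair(e, c), b), pair(m(b, e, e), m(c, e, pair(b, e))), c))  →  m(e, pair(pair(b, c), pair(e, pair(c, e))), m(pair(pair(e, c), b), pair(e, m(c, e, pair(b, e))), c))   [R6 at 3.2.1]
2. m(e, pair(pair(b, c), pair(e, pair(c, e))), m(pair(pair(e, c), b), pair(e, m(c, e, pair(b, e))), c))  →  m(e, pair(pair(b, c), pair(e, pair(c, e))), m(pair(pair(e, c), b), pair(e, pair(b, e)), c))   [R6 at 3.2.2]
3. m(e, pair(pair(b, c), pair(e, pair(c, e))), m(pair(pair(e, c), b), pair(e, pair(b, e)), c))  →  m(e, pair(pair(b, c), pair(e, pair(c, e))), pair(pair(e, c), b))   [R3 at 3]
4. m(e, pair(pair(b, c), pair(e, pair(c, e))), pair(pair(e, c), b))  →  c   [R5 at ε]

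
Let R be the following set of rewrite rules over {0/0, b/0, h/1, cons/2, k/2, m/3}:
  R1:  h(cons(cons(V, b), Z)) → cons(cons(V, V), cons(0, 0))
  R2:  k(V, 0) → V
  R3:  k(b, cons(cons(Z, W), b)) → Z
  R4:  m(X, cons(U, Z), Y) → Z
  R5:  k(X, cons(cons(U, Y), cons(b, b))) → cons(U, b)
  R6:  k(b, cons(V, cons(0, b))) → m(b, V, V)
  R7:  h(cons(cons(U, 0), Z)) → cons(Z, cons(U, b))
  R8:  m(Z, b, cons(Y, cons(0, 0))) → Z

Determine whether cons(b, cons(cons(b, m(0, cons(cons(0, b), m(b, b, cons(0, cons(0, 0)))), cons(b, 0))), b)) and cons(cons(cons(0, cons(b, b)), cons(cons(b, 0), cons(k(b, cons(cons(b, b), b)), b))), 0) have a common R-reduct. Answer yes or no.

no — NF(t₁) = cons(b, cons(cons(b, b), b)), NF(t₂) = cons(cons(cons(0, cons(b, b)), cons(cons(b, 0), cons(b, b))), 0)

Reduce t₁ = cons(b, cons(cons(b, m(0, cons(cons(0, b), m(b, b, cons(0, cons(0, 0)))), cons(b, 0))), b)):
1. cons(b, cons(cons(b, m(0, cons(cons(0, b), m(b, b, cons(0, cons(0, 0)))), cons(b, 0))), b))  →  cons(b, cons(cons(b, m(b, b, cons(0, cons(0, 0)))), b))   [R4 at 2.1.2]
2. cons(b, cons(cons(b, m(b, b, cons(0, cons(0, 0)))), b))  →  cons(b, cons(cons(b, b), b))   [R8 at 2.1.2]

Reduce t₂ = cons(cons(cons(0, cons(b, b)), cons(cons(b, 0), cons(k(b, cons(cons(b, b), b)), b))), 0):
1. cons(cons(cons(0, cons(b, b)), cons(cons(b, 0), cons(k(b, cons(cons(b, b), b)), b))), 0)  →  cons(cons(cons(0, cons(b, b)), cons(cons(b, 0), cons(b, b))), 0)   [R3 at 1.2.2.1]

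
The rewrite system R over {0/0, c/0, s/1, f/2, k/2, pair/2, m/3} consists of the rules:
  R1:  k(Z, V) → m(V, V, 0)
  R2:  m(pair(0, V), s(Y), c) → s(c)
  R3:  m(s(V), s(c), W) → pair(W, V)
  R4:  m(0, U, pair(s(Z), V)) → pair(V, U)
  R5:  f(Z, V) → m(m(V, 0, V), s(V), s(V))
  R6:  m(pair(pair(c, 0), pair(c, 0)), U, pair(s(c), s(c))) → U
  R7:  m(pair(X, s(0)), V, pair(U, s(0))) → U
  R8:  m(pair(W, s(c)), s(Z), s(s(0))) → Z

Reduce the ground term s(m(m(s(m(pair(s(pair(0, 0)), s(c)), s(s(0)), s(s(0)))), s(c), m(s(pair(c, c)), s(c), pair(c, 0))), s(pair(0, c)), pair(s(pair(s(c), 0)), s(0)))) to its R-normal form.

s(s(pair(s(c), 0)))

1. s(m(m(s(m(pair(s(pair(0, 0)), s(c)), s(s(0)), s(s(0)))), s(c), m(s(pair(c, c)), s(c), pair(c, 0))), s(pair(0, c)), pair(s(pair(s(c), 0)), s(0))))  →  s(m(pair(m(s(pair(c, c)), s(c), pair(c, 0)), m(pair(s(pair(0, 0)), s(c)), s(s(0)), s(s(0)))), s(pair(0, c)), pair(s(pair(s(c), 0)), s(0))))   [R3 at 1.1]
2. s(m(pair(m(s(pair(c, c)), s(c), pair(c, 0)), m(pair(s(pair(0, 0)), s(c)), s(s(0)), s(s(0)))), s(pair(0, c)), pair(s(pair(s(c), 0)), s(0))))  →  s(m(pair(pair(pair(c, 0), pair(c, c)), m(pair(s(pair(0, 0)), s(c)), s(s(0)), s(s(0)))), s(pair(0, c)), pair(s(pair(s(c), 0)), s(0))))   [R3 at 1.1.1]
3. s(m(pair(pair(pair(c, 0), pair(c, c)), m(pair(s(pair(0, 0)), s(c)), s(s(0)), s(s(0)))), s(pair(0, c)), pair(s(pair(s(c), 0)), s(0))))  →  s(m(pair(pair(pair(c, 0), pair(c, c)), s(0)), s(pair(0, c)), pair(s(pair(s(c), 0)), s(0))))   [R8 at 1.1.2]
4. s(m(pair(pair(pair(c, 0), pair(c, c)), s(0)), s(pair(0, c)), pair(s(pair(s(c), 0)), s(0))))  →  s(s(pair(s(c), 0)))   [R7 at 1]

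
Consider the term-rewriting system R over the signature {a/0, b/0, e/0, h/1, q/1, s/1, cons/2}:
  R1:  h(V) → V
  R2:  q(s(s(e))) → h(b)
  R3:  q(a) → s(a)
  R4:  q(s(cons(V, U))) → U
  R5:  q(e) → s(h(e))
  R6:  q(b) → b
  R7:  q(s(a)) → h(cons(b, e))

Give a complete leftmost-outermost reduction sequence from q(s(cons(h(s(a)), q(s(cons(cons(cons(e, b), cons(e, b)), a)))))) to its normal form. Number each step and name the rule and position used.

1. q(s(cons(h(s(a)), q(s(cons(cons(cons(e, b), cons(e, b)), a))))))  →  q(s(cons(cons(cons(e, b), cons(e, b)), a)))   [R4 at ε]
2. q(s(cons(cons(cons(e, b), cons(e, b)), a)))  →  a   [R4 at ε]

a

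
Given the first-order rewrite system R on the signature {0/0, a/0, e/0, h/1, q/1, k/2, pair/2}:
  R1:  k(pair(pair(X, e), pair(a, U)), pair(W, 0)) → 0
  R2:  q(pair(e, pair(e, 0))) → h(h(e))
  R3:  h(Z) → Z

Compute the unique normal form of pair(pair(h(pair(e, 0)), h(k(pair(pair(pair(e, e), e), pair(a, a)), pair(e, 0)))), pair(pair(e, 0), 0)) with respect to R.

pair(pair(pair(e, 0), 0), pair(pair(e, 0), 0))

1. pair(pair(h(pair(e, 0)), h(k(pair(pair(pair(e, e), e), pair(a, a)), pair(e, 0)))), pair(pair(e, 0), 0))  →  pair(pair(pair(e, 0), h(k(pair(pair(pair(e, e), e), pair(a, a)), pair(e, 0)))), pair(pair(e, 0), 0))   [R3 at 1.1]
2. pair(pair(pair(e, 0), h(k(pair(pair(pair(e, e), e), pair(a, a)), pair(e, 0)))), pair(pair(e, 0), 0))  →  pair(pair(pair(e, 0), k(pair(pair(pair(e, e), e), pair(a, a)), pair(e, 0))), pair(pair(e, 0), 0))   [R3 at 1.2]
3. pair(pair(pair(e, 0), k(pair(pair(pair(e, e), e), pair(a, a)), pair(e, 0))), pair(pair(e, 0), 0))  →  pair(pair(pair(e, 0), 0), pair(pair(e, 0), 0))   [R1 at 1.2]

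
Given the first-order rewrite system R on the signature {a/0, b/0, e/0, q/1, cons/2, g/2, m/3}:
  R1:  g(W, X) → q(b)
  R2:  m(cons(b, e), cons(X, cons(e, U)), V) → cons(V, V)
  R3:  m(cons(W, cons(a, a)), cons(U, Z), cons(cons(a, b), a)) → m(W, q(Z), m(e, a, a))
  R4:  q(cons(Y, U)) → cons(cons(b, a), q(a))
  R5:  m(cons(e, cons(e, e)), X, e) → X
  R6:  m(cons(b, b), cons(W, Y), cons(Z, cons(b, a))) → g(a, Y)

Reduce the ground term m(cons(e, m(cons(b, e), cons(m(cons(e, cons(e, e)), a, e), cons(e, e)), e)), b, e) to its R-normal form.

1. m(cons(e, m(cons(b, e), cons(m(cons(e, cons(e, e)), a, e), cons(e, e)), e)), b, e)  →  m(cons(e, cons(e, e)), b, e)   [R2 at 1.2]
2. m(cons(e, cons(e, e)), b, e)  →  b   [R5 at ε]

b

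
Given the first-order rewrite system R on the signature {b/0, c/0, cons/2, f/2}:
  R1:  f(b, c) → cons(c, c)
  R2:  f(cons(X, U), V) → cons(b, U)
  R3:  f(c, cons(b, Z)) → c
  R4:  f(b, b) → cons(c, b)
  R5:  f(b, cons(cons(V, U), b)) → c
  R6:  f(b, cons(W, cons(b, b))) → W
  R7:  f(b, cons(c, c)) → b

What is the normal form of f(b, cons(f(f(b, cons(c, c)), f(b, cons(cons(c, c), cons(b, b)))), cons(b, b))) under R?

1. f(b, cons(f(f(b, cons(c, c)), f(b, cons(cons(c, c), cons(b, b)))), cons(b, b)))  →  f(f(b, cons(c, c)), f(b, cons(cons(c, c), cons(b, b))))   [R6 at ε]
2. f(f(b, cons(c, c)), f(b, cons(cons(c, c), cons(b, b))))  →  f(b, f(b, cons(cons(c, c), cons(b, b))))   [R7 at 1]
3. f(b, f(b, cons(cons(c, c), cons(b, b))))  →  f(b, cons(c, c))   [R6 at 2]
4. f(b, cons(c, c))  →  b   [R7 at ε]

b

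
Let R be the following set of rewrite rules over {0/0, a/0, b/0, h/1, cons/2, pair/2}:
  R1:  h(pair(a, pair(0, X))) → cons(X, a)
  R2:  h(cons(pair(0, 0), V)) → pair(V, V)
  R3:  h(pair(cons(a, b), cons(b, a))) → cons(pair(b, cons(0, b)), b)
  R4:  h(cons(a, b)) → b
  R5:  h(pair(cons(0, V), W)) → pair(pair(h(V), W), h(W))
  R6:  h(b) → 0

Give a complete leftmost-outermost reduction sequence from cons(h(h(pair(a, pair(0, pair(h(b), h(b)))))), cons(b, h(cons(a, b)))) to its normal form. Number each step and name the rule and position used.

cons(pair(a, a), cons(b, b))

1. cons(h(h(pair(a, pair(0, pair(h(b), h(b)))))), cons(b, h(cons(a, b))))  →  cons(h(cons(pair(h(b), h(b)), a)), cons(b, h(cons(a, b))))   [R1 at 1.1]
2. cons(h(cons(pair(h(b), h(b)), a)), cons(b, h(cons(a, b))))  →  cons(h(cons(pair(0, h(b)), a)), cons(b, h(cons(a, b))))   [R6 at 1.1.1.1]
3. cons(h(cons(pair(0, h(b)), a)), cons(b, h(cons(a, b))))  →  cons(h(cons(pair(0, 0), a)), cons(b, h(cons(a, b))))   [R6 at 1.1.1.2]
4. cons(h(cons(pair(0, 0), a)), cons(b, h(cons(a, b))))  →  cons(pair(a, a), cons(b, h(cons(a, b))))   [R2 at 1]
5. cons(pair(a, a), cons(b, h(cons(a, b))))  →  cons(pair(a, a), cons(b, b))   [R4 at 2.2]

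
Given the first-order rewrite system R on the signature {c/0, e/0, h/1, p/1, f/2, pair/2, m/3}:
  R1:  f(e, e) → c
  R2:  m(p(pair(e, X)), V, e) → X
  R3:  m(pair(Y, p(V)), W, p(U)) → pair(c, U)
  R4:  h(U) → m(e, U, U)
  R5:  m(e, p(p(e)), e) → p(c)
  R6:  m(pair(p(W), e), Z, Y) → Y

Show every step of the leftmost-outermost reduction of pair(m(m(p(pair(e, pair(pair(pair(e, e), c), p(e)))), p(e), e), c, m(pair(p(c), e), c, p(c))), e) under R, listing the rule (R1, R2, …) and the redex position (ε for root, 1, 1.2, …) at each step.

1. pair(m(m(p(pair(e, pair(pair(pair(e, e), c), p(e)))), p(e), e), c, m(pair(p(c), e), c, p(c))), e)  →  pair(m(pair(pair(pair(e, e), c), p(e)), c, m(pair(p(c), e), c, p(c))), e)   [R2 at 1.1]
2. pair(m(pair(pair(pair(e, e), c), p(e)), c, m(pair(p(c), e), c, p(c))), e)  →  pair(m(pair(pair(pair(e, e), c), p(e)), c, p(c)), e)   [R6 at 1.3]
3. pair(m(pair(pair(pair(e, e), c), p(e)), c, p(c)), e)  →  pair(pair(c, c), e)   [R3 at 1]

pair(pair(c, c), e)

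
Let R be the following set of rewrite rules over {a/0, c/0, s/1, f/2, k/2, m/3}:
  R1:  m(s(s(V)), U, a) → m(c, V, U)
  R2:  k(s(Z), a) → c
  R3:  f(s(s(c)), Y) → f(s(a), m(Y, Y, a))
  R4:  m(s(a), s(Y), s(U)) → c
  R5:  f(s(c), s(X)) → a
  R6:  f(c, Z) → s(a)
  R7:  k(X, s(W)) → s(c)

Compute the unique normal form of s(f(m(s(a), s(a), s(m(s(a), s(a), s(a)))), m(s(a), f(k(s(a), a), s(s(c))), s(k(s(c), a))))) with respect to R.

1. s(f(m(s(a), s(a), s(m(s(a), s(a), s(a)))), m(s(a), f(k(s(a), a), s(s(c))), s(k(s(c), a)))))  →  s(f(c, m(s(a), f(k(s(a), a), s(s(c))), s(k(s(c), a)))))   [R4 at 1.1]
2. s(f(c, m(s(a), f(k(s(a), a), s(s(c))), s(k(s(c), a)))))  →  s(s(a))   [R6 at 1]

s(s(a))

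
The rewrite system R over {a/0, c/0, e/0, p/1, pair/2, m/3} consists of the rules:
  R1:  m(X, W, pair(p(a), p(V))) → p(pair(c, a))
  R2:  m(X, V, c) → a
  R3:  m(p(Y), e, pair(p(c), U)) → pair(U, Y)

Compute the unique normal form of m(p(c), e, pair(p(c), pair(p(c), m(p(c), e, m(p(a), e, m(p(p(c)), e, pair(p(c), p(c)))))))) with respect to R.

pair(pair(p(c), pair(a, c)), c)

1. m(p(c), e, pair(p(c), pair(p(c), m(p(c), e, m(p(a), e, m(p(p(c)), e, pair(p(c), p(c))))))))  →  pair(pair(p(c), m(p(c), e, m(p(a), e, m(p(p(c)), e, pair(p(c), p(c)))))), c)   [R3 at ε]
2. pair(pair(p(c), m(p(c), e, m(p(a), e, m(p(p(c)), e, pair(p(c), p(c)))))), c)  →  pair(pair(p(c), m(p(c), e, m(p(a), e, pair(p(c), p(c))))), c)   [R3 at 1.2.3.3]
3. pair(pair(p(c), m(p(c), e, m(p(a), e, pair(p(c), p(c))))), c)  →  pair(pair(p(c), m(p(c), e, pair(p(c), a))), c)   [R3 at 1.2.3]
4. pair(pair(p(c), m(p(c), e, pair(p(c), a))), c)  →  pair(pair(p(c), pair(a, c)), c)   [R3 at 1.2]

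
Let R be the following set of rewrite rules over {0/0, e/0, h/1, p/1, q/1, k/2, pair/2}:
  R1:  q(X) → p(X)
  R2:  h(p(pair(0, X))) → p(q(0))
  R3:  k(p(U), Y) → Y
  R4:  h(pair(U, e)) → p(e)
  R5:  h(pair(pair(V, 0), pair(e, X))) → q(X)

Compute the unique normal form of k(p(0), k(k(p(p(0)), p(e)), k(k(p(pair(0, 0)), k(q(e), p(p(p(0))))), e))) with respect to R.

e

1. k(p(0), k(k(p(p(0)), p(e)), k(k(p(pair(0, 0)), k(q(e), p(p(p(0))))), e)))  →  k(k(p(p(0)), p(e)), k(k(p(pair(0, 0)), k(q(e), p(p(p(0))))), e))   [R3 at ε]
2. k(k(p(p(0)), p(e)), k(k(p(pair(0, 0)), k(q(e), p(p(p(0))))), e))  →  k(p(e), k(k(p(pair(0, 0)), k(q(e), p(p(p(0))))), e))   [R3 at 1]
3. k(p(e), k(k(p(pair(0, 0)), k(q(e), p(p(p(0))))), e))  →  k(k(p(pair(0, 0)), k(q(e), p(p(p(0))))), e)   [R3 at ε]
4. k(k(p(pair(0, 0)), k(q(e), p(p(p(0))))), e)  →  k(k(q(e), p(p(p(0)))), e)   [R3 at 1]
5. k(k(q(e), p(p(p(0)))), e)  →  k(k(p(e), p(p(p(0)))), e)   [R1 at 1.1]
6. k(k(p(e), p(p(p(0)))), e)  →  k(p(p(p(0))), e)   [R3 at 1]
7. k(p(p(p(0))), e)  →  e   [R3 at ε]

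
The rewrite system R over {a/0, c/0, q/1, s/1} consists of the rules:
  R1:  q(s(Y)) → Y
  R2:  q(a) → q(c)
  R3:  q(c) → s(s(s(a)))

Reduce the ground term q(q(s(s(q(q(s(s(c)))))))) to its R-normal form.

c

1. q(q(s(s(q(q(s(s(c))))))))  →  q(s(q(q(s(s(c))))))   [R1 at 1]
2. q(s(q(q(s(s(c))))))  →  q(q(s(s(c))))   [R1 at ε]
3. q(q(s(s(c))))  →  q(s(c))   [R1 at 1]
4. q(s(c))  →  c   [R1 at ε]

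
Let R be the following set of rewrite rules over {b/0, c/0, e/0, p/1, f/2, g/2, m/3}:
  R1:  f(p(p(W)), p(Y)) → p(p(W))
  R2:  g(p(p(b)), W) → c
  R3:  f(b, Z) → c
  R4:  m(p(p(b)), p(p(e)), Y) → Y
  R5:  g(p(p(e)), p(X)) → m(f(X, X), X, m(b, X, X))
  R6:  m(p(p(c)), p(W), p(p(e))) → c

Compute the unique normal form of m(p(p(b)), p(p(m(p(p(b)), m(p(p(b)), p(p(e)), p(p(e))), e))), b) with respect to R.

1. m(p(p(b)), p(p(m(p(p(b)), m(p(p(b)), p(p(e)), p(p(e))), e))), b)  →  m(p(p(b)), p(p(m(p(p(b)), p(p(e)), e))), b)   [R4 at 2.1.1.2]
2. m(p(p(b)), p(p(m(p(p(b)), p(p(e)), e))), b)  →  m(p(p(b)), p(p(e)), b)   [R4 at 2.1.1]
3. m(p(p(b)), p(p(e)), b)  →  b   [R4 at ε]

b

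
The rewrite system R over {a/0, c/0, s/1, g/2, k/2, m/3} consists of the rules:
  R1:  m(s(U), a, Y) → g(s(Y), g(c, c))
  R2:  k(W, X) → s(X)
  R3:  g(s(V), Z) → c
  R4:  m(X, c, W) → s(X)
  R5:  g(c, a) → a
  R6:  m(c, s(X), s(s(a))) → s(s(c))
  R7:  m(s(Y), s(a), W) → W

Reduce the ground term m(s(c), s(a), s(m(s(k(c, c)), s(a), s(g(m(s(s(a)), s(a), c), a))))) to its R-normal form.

s(s(a))

1. m(s(c), s(a), s(m(s(k(c, c)), s(a), s(g(m(s(s(a)), s(a), c), a)))))  →  s(m(s(k(c, c)), s(a), s(g(m(s(s(a)), s(a), c), a))))   [R7 at ε]
2. s(m(s(k(c, c)), s(a), s(g(m(s(s(a)), s(a), c), a))))  →  s(s(g(m(s(s(a)), s(a), c), a)))   [R7 at 1]
3. s(s(g(m(s(s(a)), s(a), c), a)))  →  s(s(g(c, a)))   [R7 at 1.1.1]
4. s(s(g(c, a)))  →  s(s(a))   [R5 at 1.1]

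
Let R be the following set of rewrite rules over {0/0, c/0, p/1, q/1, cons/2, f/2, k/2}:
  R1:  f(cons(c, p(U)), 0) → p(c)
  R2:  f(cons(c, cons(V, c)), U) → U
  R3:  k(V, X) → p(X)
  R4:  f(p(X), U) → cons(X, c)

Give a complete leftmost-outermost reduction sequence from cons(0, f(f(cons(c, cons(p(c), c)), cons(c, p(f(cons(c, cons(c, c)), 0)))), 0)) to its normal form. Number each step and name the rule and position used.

cons(0, p(c))

1. cons(0, f(f(cons(c, cons(p(c), c)), cons(c, p(f(cons(c, cons(c, c)), 0)))), 0))  →  cons(0, f(cons(c, p(f(cons(c, cons(c, c)), 0))), 0))   [R2 at 2.1]
2. cons(0, f(cons(c, p(f(cons(c, cons(c, c)), 0))), 0))  →  cons(0, p(c))   [R1 at 2]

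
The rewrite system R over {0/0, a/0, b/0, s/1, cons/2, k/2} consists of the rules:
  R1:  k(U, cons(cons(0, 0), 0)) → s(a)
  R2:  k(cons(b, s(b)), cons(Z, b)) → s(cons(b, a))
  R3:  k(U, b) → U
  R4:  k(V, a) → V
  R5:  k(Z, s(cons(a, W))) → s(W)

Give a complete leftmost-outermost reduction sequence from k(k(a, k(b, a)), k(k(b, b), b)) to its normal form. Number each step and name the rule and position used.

a

1. k(k(a, k(b, a)), k(k(b, b), b))  →  k(k(a, b), k(k(b, b), b))   [R4 at 1.2]
2. k(k(a, b), k(k(b, b), b))  →  k(a, k(k(b, b), b))   [R3 at 1]
3. k(a, k(k(b, b), b))  →  k(a, k(b, b))   [R3 at 2]
4. k(a, k(b, b))  →  k(a, b)   [R3 at 2]
5. k(a, b)  →  a   [R3 at ε]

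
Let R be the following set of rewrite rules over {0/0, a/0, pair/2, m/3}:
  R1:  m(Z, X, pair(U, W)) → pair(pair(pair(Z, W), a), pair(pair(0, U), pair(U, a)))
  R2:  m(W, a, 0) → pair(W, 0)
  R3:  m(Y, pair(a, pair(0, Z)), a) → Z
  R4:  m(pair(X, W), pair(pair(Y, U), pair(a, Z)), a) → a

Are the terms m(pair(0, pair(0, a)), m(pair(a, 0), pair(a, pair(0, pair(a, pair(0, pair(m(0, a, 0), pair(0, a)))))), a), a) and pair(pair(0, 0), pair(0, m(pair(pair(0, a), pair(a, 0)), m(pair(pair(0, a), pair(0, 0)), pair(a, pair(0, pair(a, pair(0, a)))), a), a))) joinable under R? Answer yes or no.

Reduce t₁ = m(pair(0, pair(0, a)), m(pair(a, 0), pair(a, pair(0, pair(a, pair(0, pair(m(0, a, 0), pair(0, a)))))), a), a):
1. m(pair(0, pair(0, a)), m(pair(a, 0), pair(a, pair(0, pair(a, pair(0, pair(m(0, a, 0), pair(0, a)))))), a), a)  →  m(pair(0, pair(0, a)), pair(a, pair(0, pair(m(0, a, 0), pair(0, a)))), a)   [R3 at 2]
2. m(pair(0, pair(0, a)), pair(a, pair(0, pair(m(0, a, 0), pair(0, a)))), a)  →  pair(m(0, a, 0), pair(0, a))   [R3 at ε]
3. pair(m(0, a, 0), pair(0, a))  →  pair(pair(0, 0), pair(0, a))   [R2 at 1]

Reduce t₂ = pair(pair(0, 0), pair(0, m(pair(pair(0, a), pair(a, 0)), m(pair(pair(0, a), pair(0, 0)), pair(a, pair(0, pair(a, pair(0, a)))), a), a))):
1. pair(pair(0, 0), pair(0, m(pair(pair(0, a), pair(a, 0)), m(pair(pair(0, a), pair(0, 0)), pair(a, pair(0, pair(a, pair(0, a)))), a), a)))  →  pair(pair(0, 0), pair(0, m(pair(pair(0, a), pair(a, 0)), pair(a, pair(0, a)), a)))   [R3 at 2.2.2]
2. pair(pair(0, 0), pair(0, m(pair(pair(0, a), pair(a, 0)), pair(a, pair(0, a)), a)))  →  pair(pair(0, 0), pair(0, a))   [R3 at 2.2]

yes — NF(t₁) = pair(pair(0, 0), pair(0, a)), NF(t₂) = pair(pair(0, 0), pair(0, a))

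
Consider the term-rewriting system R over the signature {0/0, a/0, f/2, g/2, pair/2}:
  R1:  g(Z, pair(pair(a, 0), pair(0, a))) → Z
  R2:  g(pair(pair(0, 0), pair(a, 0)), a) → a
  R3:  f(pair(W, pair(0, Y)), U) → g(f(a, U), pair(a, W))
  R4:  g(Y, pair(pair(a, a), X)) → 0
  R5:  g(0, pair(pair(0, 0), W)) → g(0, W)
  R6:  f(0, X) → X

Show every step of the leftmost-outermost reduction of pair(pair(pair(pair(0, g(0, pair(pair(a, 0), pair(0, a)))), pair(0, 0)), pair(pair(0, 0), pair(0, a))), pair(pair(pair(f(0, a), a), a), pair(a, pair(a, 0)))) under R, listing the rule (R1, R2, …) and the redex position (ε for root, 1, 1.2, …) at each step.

1. pair(pair(pair(pair(0, g(0, pair(pair(a, 0), pair(0, a)))), pair(0, 0)), pair(pair(0, 0), pair(0, a))), pair(pair(pair(f(0, a), a), a), pair(a, pair(a, 0))))  →  pair(pair(pair(pair(0, 0), pair(0, 0)), pair(pair(0, 0), pair(0, a))), pair(pair(pair(f(0, a), a), a), pair(a, pair(a, 0))))   [R1 at 1.1.1.2]
2. pair(pair(pair(pair(0, 0), pair(0, 0)), pair(pair(0, 0), pair(0, a))), pair(pair(pair(f(0, a), a), a), pair(a, pair(a, 0))))  →  pair(pair(pair(pair(0, 0), pair(0, 0)), pair(pair(0, 0), pair(0, a))), pair(pair(pair(a, a), a), pair(a, pair(a, 0))))   [R6 at 2.1.1.1]

pair(pair(pair(pair(0, 0), pair(0, 0)), pair(pair(0, 0), pair(0, a))), pair(pair(pair(a, a), a), pair(a, pair(a, 0))))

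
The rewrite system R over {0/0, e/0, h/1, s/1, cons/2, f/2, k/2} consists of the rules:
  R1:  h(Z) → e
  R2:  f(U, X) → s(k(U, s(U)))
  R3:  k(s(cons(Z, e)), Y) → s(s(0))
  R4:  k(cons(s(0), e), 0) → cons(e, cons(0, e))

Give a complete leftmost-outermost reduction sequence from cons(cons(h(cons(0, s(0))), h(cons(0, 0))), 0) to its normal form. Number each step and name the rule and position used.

1. cons(cons(h(cons(0, s(0))), h(cons(0, 0))), 0)  →  cons(cons(e, h(cons(0, 0))), 0)   [R1 at 1.1]
2. cons(cons(e, h(cons(0, 0))), 0)  →  cons(cons(e, e), 0)   [R1 at 1.2]

cons(cons(e, e), 0)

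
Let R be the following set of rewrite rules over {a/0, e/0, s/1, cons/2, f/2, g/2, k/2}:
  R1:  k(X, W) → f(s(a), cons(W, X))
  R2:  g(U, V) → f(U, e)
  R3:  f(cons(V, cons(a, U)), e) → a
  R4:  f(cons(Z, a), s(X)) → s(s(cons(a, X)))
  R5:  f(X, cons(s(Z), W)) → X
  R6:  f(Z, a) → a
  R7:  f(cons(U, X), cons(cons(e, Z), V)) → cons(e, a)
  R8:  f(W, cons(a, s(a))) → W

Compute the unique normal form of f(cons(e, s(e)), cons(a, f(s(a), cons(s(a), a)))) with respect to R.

1. f(cons(e, s(e)), cons(a, f(s(a), cons(s(a), a))))  →  f(cons(e, s(e)), cons(a, s(a)))   [R5 at 2.2]
2. f(cons(e, s(e)), cons(a, s(a)))  →  cons(e, s(e))   [R8 at ε]

cons(e, s(e))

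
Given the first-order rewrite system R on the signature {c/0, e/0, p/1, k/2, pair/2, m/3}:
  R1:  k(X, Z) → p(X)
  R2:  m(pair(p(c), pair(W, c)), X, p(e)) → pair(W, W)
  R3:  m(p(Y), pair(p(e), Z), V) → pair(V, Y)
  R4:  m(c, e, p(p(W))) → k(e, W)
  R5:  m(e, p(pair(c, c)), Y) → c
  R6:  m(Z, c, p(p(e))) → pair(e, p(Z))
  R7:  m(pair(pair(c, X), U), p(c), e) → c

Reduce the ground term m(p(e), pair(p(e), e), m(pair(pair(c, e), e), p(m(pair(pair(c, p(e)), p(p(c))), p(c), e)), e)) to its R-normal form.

pair(c, e)

1. m(p(e), pair(p(e), e), m(pair(pair(c, e), e), p(m(pair(pair(c, p(e)), p(p(c))), p(c), e)), e))  →  pair(m(pair(pair(c, e), e), p(m(pair(pair(c, p(e)), p(p(c))), p(c), e)), e), e)   [R3 at ε]
2. pair(m(pair(pair(c, e), e), p(m(pair(pair(c, p(e)), p(p(c))), p(c), e)), e), e)  →  pair(m(pair(pair(c, e), e), p(c), e), e)   [R7 at 1.2.1]
3. pair(m(pair(pair(c, e), e), p(c), e), e)  →  pair(c, e)   [R7 at 1]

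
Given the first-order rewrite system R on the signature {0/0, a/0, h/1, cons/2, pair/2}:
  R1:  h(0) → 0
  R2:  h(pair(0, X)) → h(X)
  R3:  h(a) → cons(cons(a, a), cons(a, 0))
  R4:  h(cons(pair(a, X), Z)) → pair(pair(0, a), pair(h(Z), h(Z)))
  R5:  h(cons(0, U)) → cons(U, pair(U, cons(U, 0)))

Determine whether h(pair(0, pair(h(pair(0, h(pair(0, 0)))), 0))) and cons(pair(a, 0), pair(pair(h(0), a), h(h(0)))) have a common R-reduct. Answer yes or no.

no — NF(t₁) = 0, NF(t₂) = cons(pair(a, 0), pair(pair(0, a), 0))

Reduce t₁ = h(pair(0, pair(h(pair(0, h(pair(0, 0)))), 0))):
1. h(pair(0, pair(h(pair(0, h(pair(0, 0)))), 0)))  →  h(pair(h(pair(0, h(pair(0, 0)))), 0))   [R2 at ε]
2. h(pair(h(pair(0, h(pair(0, 0)))), 0))  →  h(pair(h(h(pair(0, 0))), 0))   [R2 at 1.1]
3. h(pair(h(h(pair(0, 0))), 0))  →  h(pair(h(h(0)), 0))   [R2 at 1.1.1]
4. h(pair(h(h(0)), 0))  →  h(pair(h(0), 0))   [R1 at 1.1.1]
5. h(pair(h(0), 0))  →  h(pair(0, 0))   [R1 at 1.1]
6. h(pair(0, 0))  →  h(0)   [R2 at ε]
7. h(0)  →  0   [R1 at ε]

Reduce t₂ = cons(pair(a, 0), pair(pair(h(0), a), h(h(0)))):
1. cons(pair(a, 0), pair(pair(h(0), a), h(h(0))))  →  cons(pair(a, 0), pair(pair(0, a), h(h(0))))   [R1 at 2.1.1]
2. cons(pair(a, 0), pair(pair(0, a), h(h(0))))  →  cons(pair(a, 0), pair(pair(0, a), h(0)))   [R1 at 2.2.1]
3. cons(pair(a, 0), pair(pair(0, a), h(0)))  →  cons(pair(a, 0), pair(pair(0, a), 0))   [R1 at 2.2]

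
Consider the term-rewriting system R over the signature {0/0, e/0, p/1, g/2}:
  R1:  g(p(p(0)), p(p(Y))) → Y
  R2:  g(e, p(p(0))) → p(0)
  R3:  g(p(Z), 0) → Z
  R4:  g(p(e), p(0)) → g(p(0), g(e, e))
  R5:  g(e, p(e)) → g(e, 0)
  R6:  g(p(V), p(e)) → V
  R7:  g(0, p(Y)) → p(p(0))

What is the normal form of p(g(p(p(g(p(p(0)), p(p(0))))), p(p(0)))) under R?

p(0)

1. p(g(p(p(g(p(p(0)), p(p(0))))), p(p(0))))  →  p(g(p(p(0)), p(p(0))))   [R1 at 1.1.1.1]
2. p(g(p(p(0)), p(p(0))))  →  p(0)   [R1 at 1]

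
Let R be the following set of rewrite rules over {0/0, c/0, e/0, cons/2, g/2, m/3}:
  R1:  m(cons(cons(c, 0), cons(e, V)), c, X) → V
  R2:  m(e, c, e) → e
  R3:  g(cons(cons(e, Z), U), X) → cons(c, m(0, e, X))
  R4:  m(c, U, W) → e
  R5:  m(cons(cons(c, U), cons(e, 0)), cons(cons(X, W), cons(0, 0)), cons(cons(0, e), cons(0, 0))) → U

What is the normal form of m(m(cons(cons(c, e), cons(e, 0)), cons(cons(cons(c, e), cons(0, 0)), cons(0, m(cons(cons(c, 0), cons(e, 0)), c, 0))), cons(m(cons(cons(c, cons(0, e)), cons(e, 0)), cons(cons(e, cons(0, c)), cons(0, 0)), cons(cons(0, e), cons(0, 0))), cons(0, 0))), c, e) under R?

e

1. m(m(cons(cons(c, e), cons(e, 0)), cons(cons(cons(c, e), cons(0, 0)), cons(0, m(cons(cons(c, 0), cons(e, 0)), c, 0))), cons(m(cons(cons(c, cons(0, e)), cons(e, 0)), cons(cons(e, cons(0, c)), cons(0, 0)), cons(cons(0, e), cons(0, 0))), cons(0, 0))), c, e)  →  m(m(cons(cons(c, e), cons(e, 0)), cons(cons(cons(c, e), cons(0, 0)), cons(0, 0)), cons(m(cons(cons(c, cons(0, e)), cons(e, 0)), cons(cons(e, cons(0, c)), cons(0, 0)), cons(cons(0, e), cons(0, 0))), cons(0, 0))), c, e)   [R1 at 1.2.2.2]
2. m(m(cons(cons(c, e), cons(e, 0)), cons(cons(cons(c, e), cons(0, 0)), cons(0, 0)), cons(m(cons(cons(c, cons(0, e)), cons(e, 0)), cons(cons(e, cons(0, c)), cons(0, 0)), cons(cons(0, e), cons(0, 0))), cons(0, 0))), c, e)  →  m(m(cons(cons(c, e), cons(e, 0)), cons(cons(cons(c, e), cons(0, 0)), cons(0, 0)), cons(cons(0, e), cons(0, 0))), c, e)   [R5 at 1.3.1]
3. m(m(cons(cons(c, e), cons(e, 0)), cons(cons(cons(c, e), cons(0, 0)), cons(0, 0)), cons(cons(0, e), cons(0, 0))), c, e)  →  m(e, c, e)   [R5 at 1]
4. m(e, c, e)  →  e   [R2 at ε]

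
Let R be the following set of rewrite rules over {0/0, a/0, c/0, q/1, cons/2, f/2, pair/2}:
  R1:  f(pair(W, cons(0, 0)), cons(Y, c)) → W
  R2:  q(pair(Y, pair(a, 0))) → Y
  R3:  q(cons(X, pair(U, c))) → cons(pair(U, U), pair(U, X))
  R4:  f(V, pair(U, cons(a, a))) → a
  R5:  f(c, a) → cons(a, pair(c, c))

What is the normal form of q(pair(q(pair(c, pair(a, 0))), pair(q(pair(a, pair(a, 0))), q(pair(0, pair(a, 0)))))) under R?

1. q(pair(q(pair(c, pair(a, 0))), pair(q(pair(a, pair(a, 0))), q(pair(0, pair(a, 0))))))  →  q(pair(c, pair(q(pair(a, pair(a, 0))), q(pair(0, pair(a, 0))))))   [R2 at 1.1]
2. q(pair(c, pair(q(pair(a, pair(a, 0))), q(pair(0, pair(a, 0))))))  →  q(pair(c, pair(a, q(pair(0, pair(a, 0))))))   [R2 at 1.2.1]
3. q(pair(c, pair(a, q(pair(0, pair(a, 0))))))  →  q(pair(c, pair(a, 0)))   [R2 at 1.2.2]
4. q(pair(c, pair(a, 0)))  →  c   [R2 at ε]

c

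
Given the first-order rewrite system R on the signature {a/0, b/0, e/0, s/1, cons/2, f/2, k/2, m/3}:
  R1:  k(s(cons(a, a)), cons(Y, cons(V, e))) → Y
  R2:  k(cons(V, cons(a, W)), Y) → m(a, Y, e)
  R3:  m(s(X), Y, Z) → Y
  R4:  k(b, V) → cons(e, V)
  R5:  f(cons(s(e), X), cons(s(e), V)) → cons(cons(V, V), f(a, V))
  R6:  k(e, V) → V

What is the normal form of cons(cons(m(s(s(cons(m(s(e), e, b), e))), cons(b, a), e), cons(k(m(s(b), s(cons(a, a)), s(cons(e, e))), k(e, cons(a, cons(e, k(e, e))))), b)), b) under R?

1. cons(cons(m(s(s(cons(m(s(e), e, b), e))), cons(b, a), e), cons(k(m(s(b), s(cons(a, a)), s(cons(e, e))), k(e, cons(a, cons(e, k(e, e))))), b)), b)  →  cons(cons(cons(b, a), cons(k(m(s(b), s(cons(a, a)), s(cons(e, e))), k(e, cons(a, cons(e, k(e, e))))), b)), b)   [R3 at 1.1]
2. cons(cons(cons(b, a), cons(k(m(s(b), s(cons(a, a)), s(cons(e, e))), k(e, cons(a, cons(e, k(e, e))))), b)), b)  →  cons(cons(cons(b, a), cons(k(s(cons(a, a)), k(e, cons(a, cons(e, k(e, e))))), b)), b)   [R3 at 1.2.1.1]
3. cons(cons(cons(b, a), cons(k(s(cons(a, a)), k(e, cons(a, cons(e, k(e, e))))), b)), b)  →  cons(cons(cons(b, a), cons(k(s(cons(a, a)), cons(a, cons(e, k(e, e)))), b)), b)   [R6 at 1.2.1.2]
4. cons(cons(cons(b, a), cons(k(s(cons(a, a)), cons(a, cons(e, k(e, e)))), b)), b)  →  cons(cons(cons(b, a), cons(k(s(cons(a, a)), cons(a, cons(e, e))), b)), b)   [R6 at 1.2.1.2.2.2]
5. cons(cons(cons(b, a), cons(k(s(cons(a, a)), cons(a, cons(e, e))), b)), b)  →  cons(cons(cons(b, a), cons(a, b)), b)   [R1 at 1.2.1]

cons(cons(cons(b, a), cons(a, b)), b)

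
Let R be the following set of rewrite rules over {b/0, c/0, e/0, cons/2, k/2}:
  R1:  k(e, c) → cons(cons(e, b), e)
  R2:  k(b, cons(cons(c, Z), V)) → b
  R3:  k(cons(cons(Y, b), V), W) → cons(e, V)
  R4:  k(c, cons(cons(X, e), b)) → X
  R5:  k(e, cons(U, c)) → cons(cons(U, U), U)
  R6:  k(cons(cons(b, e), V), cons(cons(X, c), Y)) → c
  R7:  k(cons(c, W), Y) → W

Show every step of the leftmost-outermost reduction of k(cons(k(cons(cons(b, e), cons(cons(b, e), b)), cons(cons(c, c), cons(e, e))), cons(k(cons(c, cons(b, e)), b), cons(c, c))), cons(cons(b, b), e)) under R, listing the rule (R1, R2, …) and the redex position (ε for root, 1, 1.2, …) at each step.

1. k(cons(k(cons(cons(b, e), cons(cons(b, e), b)), cons(cons(c, c), cons(e, e))), cons(k(cons(c, cons(b, e)), b), cons(c, c))), cons(cons(b, b), e))  →  k(cons(c, cons(k(cons(c, cons(b, e)), b), cons(c, c))), cons(cons(b, b), e))   [R6 at 1.1]
2. k(cons(c, cons(k(cons(c, cons(b, e)), b), cons(c, c))), cons(cons(b, b), e))  →  cons(k(cons(c, cons(b, e)), b), cons(c, c))   [R7 at ε]
3. cons(k(cons(c, cons(b, e)), b), cons(c, c))  →  cons(cons(b, e), cons(c, c))   [R7 at 1]

cons(cons(b, e), cons(c, c))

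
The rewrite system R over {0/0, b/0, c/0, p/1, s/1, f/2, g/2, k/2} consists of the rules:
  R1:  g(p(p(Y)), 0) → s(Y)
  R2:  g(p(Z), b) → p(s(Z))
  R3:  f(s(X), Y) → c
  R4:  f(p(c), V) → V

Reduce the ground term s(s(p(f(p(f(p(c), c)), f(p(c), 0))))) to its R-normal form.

s(s(p(0)))

1. s(s(p(f(p(f(p(c), c)), f(p(c), 0)))))  →  s(s(p(f(p(c), f(p(c), 0)))))   [R4 at 1.1.1.1.1]
2. s(s(p(f(p(c), f(p(c), 0)))))  →  s(s(p(f(p(c), 0))))   [R4 at 1.1.1]
3. s(s(p(f(p(c), 0))))  →  s(s(p(0)))   [R4 at 1.1.1]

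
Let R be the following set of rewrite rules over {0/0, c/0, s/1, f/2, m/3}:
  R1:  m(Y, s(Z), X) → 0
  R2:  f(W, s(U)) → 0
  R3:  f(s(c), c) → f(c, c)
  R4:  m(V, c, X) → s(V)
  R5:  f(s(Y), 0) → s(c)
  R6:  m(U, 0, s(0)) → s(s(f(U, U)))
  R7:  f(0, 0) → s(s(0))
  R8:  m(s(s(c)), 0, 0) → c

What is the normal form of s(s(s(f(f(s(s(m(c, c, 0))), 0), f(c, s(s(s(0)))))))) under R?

1. s(s(s(f(f(s(s(m(c, c, 0))), 0), f(c, s(s(s(0))))))))  →  s(s(s(f(s(c), f(c, s(s(s(0))))))))   [R5 at 1.1.1.1]
2. s(s(s(f(s(c), f(c, s(s(s(0))))))))  →  s(s(s(f(s(c), 0))))   [R2 at 1.1.1.2]
3. s(s(s(f(s(c), 0))))  →  s(s(s(s(c))))   [R5 at 1.1.1]

s(s(s(s(c))))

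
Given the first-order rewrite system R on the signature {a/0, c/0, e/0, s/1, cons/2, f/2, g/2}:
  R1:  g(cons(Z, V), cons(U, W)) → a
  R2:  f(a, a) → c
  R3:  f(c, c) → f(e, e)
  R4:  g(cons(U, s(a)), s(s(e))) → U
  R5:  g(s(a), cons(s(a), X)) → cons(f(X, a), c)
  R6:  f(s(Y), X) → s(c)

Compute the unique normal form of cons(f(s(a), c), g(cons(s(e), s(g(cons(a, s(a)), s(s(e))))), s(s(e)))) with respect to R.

1. cons(f(s(a), c), g(cons(s(e), s(g(cons(a, s(a)), s(s(e))))), s(s(e))))  →  cons(s(c), g(cons(s(e), s(g(cons(a, s(a)), s(s(e))))), s(s(e))))   [R6 at 1]
2. cons(s(c), g(cons(s(e), s(g(cons(a, s(a)), s(s(e))))), s(s(e))))  →  cons(s(c), g(cons(s(e), s(a)), s(s(e))))   [R4 at 2.1.2.1]
3. cons(s(c), g(cons(s(e), s(a)), s(s(e))))  →  cons(s(c), s(e))   [R4 at 2]

cons(s(c), s(e))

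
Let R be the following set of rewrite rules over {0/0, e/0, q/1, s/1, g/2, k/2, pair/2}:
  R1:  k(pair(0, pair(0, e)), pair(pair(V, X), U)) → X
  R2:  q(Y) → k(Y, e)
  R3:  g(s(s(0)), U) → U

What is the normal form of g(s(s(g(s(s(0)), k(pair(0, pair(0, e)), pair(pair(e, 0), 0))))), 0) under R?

0

1. g(s(s(g(s(s(0)), k(pair(0, pair(0, e)), pair(pair(e, 0), 0))))), 0)  →  g(s(s(k(pair(0, pair(0, e)), pair(pair(e, 0), 0)))), 0)   [R3 at 1.1.1]
2. g(s(s(k(pair(0, pair(0, e)), pair(pair(e, 0), 0)))), 0)  →  g(s(s(0)), 0)   [R1 at 1.1.1]
3. g(s(s(0)), 0)  →  0   [R3 at ε]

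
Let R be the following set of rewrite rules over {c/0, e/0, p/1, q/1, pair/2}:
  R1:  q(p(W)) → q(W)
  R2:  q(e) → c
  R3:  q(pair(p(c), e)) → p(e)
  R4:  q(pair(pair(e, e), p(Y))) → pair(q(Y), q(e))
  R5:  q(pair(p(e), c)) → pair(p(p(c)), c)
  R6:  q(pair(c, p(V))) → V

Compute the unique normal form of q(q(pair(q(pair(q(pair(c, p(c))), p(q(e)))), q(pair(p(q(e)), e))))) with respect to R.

c

1. q(q(pair(q(pair(q(pair(c, p(c))), p(q(e)))), q(pair(p(q(e)), e)))))  →  q(q(pair(q(pair(c, p(q(e)))), q(pair(p(q(e)), e)))))   [R6 at 1.1.1.1.1]
2. q(q(pair(q(pair(c, p(q(e)))), q(pair(p(q(e)), e)))))  →  q(q(pair(q(e), q(pair(p(q(e)), e)))))   [R6 at 1.1.1]
3. q(q(pair(q(e), q(pair(p(q(e)), e)))))  →  q(q(pair(c, q(pair(p(q(e)), e)))))   [R2 at 1.1.1]
4. q(q(pair(c, q(pair(p(q(e)), e)))))  →  q(q(pair(c, q(pair(p(c), e)))))   [R2 at 1.1.2.1.1.1]
5. q(q(pair(c, q(pair(p(c), e)))))  →  q(q(pair(c, p(e))))   [R3 at 1.1.2]
6. q(q(pair(c, p(e))))  →  q(e)   [R6 at 1]
7. q(e)  →  c   [R2 at ε]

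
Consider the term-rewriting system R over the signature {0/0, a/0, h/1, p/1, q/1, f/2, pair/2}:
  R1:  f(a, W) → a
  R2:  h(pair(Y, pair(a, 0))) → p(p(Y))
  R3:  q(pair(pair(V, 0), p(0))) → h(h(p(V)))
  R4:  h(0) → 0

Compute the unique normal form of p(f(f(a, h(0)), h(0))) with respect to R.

p(a)

1. p(f(f(a, h(0)), h(0)))  →  p(f(a, h(0)))   [R1 at 1.1]
2. p(f(a, h(0)))  →  p(a)   [R1 at 1]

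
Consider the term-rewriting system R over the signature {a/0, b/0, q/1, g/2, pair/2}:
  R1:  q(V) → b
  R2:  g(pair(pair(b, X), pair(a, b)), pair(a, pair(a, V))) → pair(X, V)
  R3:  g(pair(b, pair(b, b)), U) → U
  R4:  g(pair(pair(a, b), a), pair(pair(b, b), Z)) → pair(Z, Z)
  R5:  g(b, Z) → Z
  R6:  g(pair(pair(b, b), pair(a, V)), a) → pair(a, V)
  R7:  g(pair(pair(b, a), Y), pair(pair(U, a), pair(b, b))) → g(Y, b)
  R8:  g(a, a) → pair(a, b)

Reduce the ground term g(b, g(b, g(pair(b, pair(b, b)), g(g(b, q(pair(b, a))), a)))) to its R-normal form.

a

1. g(b, g(b, g(pair(b, pair(b, b)), g(g(b, q(pair(b, a))), a))))  →  g(b, g(pair(b, pair(b, b)), g(g(b, q(pair(b, a))), a)))   [R5 at ε]
2. g(b, g(pair(b, pair(b, b)), g(g(b, q(pair(b, a))), a)))  →  g(pair(b, pair(b, b)), g(g(b, q(pair(b, a))), a))   [R5 at ε]
3. g(pair(b, pair(b, b)), g(g(b, q(pair(b, a))), a))  →  g(g(b, q(pair(b, a))), a)   [R3 at ε]
4. g(g(b, q(pair(b, a))), a)  →  g(q(pair(b, a)), a)   [R5 at 1]
5. g(q(pair(b, a)), a)  →  g(b, a)   [R1 at 1]
6. g(b, a)  →  a   [R5 at ε]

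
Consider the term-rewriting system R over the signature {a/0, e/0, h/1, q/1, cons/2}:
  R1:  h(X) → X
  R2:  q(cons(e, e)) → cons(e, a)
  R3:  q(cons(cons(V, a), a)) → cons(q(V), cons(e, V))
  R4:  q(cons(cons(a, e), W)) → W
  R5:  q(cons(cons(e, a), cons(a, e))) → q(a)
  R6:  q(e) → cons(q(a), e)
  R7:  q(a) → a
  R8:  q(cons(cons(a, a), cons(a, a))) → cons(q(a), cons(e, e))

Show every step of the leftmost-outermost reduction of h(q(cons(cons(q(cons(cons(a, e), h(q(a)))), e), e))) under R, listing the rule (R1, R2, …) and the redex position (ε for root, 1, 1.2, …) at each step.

1. h(q(cons(cons(q(cons(cons(a, e), h(q(a)))), e), e)))  →  q(cons(cons(q(cons(cons(a, e), h(q(a)))), e), e))   [R1 at ε]
2. q(cons(cons(q(cons(cons(a, e), h(q(a)))), e), e))  →  q(cons(cons(h(q(a)), e), e))   [R4 at 1.1.1]
3. q(cons(cons(h(q(a)), e), e))  →  q(cons(cons(q(a), e), e))   [R1 at 1.1.1]
4. q(cons(cons(q(a), e), e))  →  q(cons(cons(a, e), e))   [R7 at 1.1.1]
5. q(cons(cons(a, e), e))  →  e   [R4 at ε]

e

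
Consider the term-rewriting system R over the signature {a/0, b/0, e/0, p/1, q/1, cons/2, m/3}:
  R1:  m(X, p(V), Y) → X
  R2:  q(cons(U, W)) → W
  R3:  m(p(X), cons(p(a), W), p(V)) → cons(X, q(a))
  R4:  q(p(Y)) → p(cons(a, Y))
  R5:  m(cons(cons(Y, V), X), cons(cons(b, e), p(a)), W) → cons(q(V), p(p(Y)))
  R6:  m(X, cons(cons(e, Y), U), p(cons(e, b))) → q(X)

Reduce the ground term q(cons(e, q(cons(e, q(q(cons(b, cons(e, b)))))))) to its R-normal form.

1. q(cons(e, q(cons(e, q(q(cons(b, cons(e, b))))))))  →  q(cons(e, q(q(cons(b, cons(e, b))))))   [R2 at ε]
2. q(cons(e, q(q(cons(b, cons(e, b))))))  →  q(q(cons(b, cons(e, b))))   [R2 at ε]
3. q(q(cons(b, cons(e, b))))  →  q(cons(e, b))   [R2 at 1]
4. q(cons(e, b))  →  b   [R2 at ε]

b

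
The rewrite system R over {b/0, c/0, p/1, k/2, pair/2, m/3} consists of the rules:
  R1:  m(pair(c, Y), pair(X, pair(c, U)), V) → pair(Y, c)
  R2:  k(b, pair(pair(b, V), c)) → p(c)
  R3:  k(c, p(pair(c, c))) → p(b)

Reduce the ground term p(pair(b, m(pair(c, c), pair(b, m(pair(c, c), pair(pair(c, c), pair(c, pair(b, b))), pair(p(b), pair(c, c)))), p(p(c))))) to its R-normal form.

p(pair(b, pair(c, c)))

1. p(pair(b, m(pair(c, c), pair(b, m(pair(c, c), pair(pair(c, c), pair(c, pair(b, b))), pair(p(b), pair(c, c)))), p(p(c)))))  →  p(pair(b, m(pair(c, c), pair(b, pair(c, c)), p(p(c)))))   [R1 at 1.2.2.2]
2. p(pair(b, m(pair(c, c), pair(b, pair(c, c)), p(p(c)))))  →  p(pair(b, pair(c, c)))   [R1 at 1.2]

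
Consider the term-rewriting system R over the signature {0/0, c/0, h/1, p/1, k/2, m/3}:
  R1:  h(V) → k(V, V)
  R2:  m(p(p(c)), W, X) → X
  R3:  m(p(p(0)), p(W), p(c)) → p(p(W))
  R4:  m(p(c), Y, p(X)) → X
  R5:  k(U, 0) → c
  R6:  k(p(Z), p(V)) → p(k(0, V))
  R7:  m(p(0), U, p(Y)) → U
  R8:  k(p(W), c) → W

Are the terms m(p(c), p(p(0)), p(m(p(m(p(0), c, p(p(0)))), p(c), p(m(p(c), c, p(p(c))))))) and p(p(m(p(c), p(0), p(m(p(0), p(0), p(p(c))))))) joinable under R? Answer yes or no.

Reduce t₁ = m(p(c), p(p(0)), p(m(p(m(p(0), c, p(p(0)))), p(c), p(m(p(c), c, p(p(c))))))):
1. m(p(c), p(p(0)), p(m(p(m(p(0), c, p(p(0)))), p(c), p(m(p(c), c, p(p(c)))))))  →  m(p(m(p(0), c, p(p(0)))), p(c), p(m(p(c), c, p(p(c)))))   [R4 at ε]
2. m(p(m(p(0), c, p(p(0)))), p(c), p(m(p(c), c, p(p(c)))))  →  m(p(c), p(c), p(m(p(c), c, p(p(c)))))   [R7 at 1.1]
3. m(p(c), p(c), p(m(p(c), c, p(p(c)))))  →  m(p(c), c, p(p(c)))   [R4 at ε]
4. m(p(c), c, p(p(c)))  →  p(c)   [R4 at ε]

Reduce t₂ = p(p(m(p(c), p(0), p(m(p(0), p(0), p(p(c))))))):
1. p(p(m(p(c), p(0), p(m(p(0), p(0), p(p(c)))))))  →  p(p(m(p(0), p(0), p(p(c)))))   [R4 at 1.1]
2. p(p(m(p(0), p(0), p(p(c)))))  →  p(p(p(0)))   [R7 at 1.1]

no — NF(t₁) = p(c), NF(t₂) = p(p(p(0)))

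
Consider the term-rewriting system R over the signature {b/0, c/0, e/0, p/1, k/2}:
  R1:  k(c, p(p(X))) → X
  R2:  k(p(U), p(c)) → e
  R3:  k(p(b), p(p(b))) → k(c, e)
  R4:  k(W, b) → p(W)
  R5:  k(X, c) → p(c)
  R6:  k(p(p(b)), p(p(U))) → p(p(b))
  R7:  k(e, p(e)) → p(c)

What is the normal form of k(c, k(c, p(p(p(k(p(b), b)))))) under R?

p(b)

1. k(c, k(c, p(p(p(k(p(b), b))))))  →  k(c, p(k(p(b), b)))   [R1 at 2]
2. k(c, p(k(p(b), b)))  →  k(c, p(p(p(b))))   [R4 at 2.1]
3. k(c, p(p(p(b))))  →  p(b)   [R1 at ε]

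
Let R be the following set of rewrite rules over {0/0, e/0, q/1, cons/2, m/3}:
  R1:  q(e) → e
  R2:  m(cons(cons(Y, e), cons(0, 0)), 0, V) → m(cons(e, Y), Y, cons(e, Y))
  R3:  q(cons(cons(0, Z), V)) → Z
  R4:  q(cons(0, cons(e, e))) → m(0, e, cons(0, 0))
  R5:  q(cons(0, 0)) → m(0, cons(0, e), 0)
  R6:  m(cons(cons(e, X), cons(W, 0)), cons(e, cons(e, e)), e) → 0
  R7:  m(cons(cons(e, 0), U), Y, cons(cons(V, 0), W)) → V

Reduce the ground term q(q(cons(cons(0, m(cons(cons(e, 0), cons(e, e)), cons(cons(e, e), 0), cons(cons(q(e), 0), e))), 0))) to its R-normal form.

1. q(q(cons(cons(0, m(cons(cons(e, 0), cons(e, e)), cons(cons(e, e), 0), cons(cons(q(e), 0), e))), 0)))  →  q(m(cons(cons(e, 0), cons(e, e)), cons(cons(e, e), 0), cons(cons(q(e), 0), e)))   [R3 at 1]
2. q(m(cons(cons(e, 0), cons(e, e)), cons(cons(e, e), 0), cons(cons(q(e), 0), e)))  →  q(q(e))   [R7 at 1]
3. q(q(e))  →  q(e)   [R1 at 1]
4. q(e)  →  e   [R1 at ε]

e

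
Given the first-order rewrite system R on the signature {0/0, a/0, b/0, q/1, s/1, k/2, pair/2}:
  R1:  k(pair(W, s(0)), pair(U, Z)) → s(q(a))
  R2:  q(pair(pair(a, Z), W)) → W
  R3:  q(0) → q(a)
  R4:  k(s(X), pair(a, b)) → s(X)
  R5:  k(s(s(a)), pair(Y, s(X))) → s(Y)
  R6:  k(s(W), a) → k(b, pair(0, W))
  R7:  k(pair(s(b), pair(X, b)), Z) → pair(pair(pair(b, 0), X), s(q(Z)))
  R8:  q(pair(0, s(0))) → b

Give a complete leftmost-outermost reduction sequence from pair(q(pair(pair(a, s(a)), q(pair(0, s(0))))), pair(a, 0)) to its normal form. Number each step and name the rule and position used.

1. pair(q(pair(pair(a, s(a)), q(pair(0, s(0))))), pair(a, 0))  →  pair(q(pair(0, s(0))), pair(a, 0))   [R2 at 1]
2. pair(q(pair(0, s(0))), pair(a, 0))  →  pair(b, pair(a, 0))   [R8 at 1]

pair(b, pair(a, 0))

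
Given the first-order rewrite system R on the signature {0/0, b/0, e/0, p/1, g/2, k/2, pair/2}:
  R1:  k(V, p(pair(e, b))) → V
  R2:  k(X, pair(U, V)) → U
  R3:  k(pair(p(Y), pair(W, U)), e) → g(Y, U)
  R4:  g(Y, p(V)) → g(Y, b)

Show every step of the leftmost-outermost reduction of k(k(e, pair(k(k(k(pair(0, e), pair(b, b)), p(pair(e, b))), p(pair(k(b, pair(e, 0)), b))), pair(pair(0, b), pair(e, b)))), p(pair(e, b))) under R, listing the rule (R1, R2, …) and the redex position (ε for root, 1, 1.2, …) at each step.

b

1. k(k(e, pair(k(k(k(pair(0, e), pair(b, b)), p(pair(e, b))), p(pair(k(b, pair(e, 0)), b))), pair(pair(0, b), pair(e, b)))), p(pair(e, b)))  →  k(e, pair(k(k(k(pair(0, e), pair(b, b)), p(pair(e, b))), p(pair(k(b, pair(e, 0)), b))), pair(pair(0, b), pair(e, b))))   [R1 at ε]
2. k(e, pair(k(k(k(pair(0, e), pair(b, b)), p(pair(e, b))), p(pair(k(b, pair(e, 0)), b))), pair(pair(0, b), pair(e, b))))  →  k(k(k(pair(0, e), pair(b, b)), p(pair(e, b))), p(pair(k(b, pair(e, 0)), b)))   [R2 at ε]
3. k(k(k(pair(0, e), pair(b, b)), p(pair(e, b))), p(pair(k(b, pair(e, 0)), b)))  →  k(k(pair(0, e), pair(b, b)), p(pair(k(b, pair(e, 0)), b)))   [R1 at 1]
4. k(k(pair(0, e), pair(b, b)), p(pair(k(b, pair(e, 0)), b)))  →  k(b, p(pair(k(b, pair(e, 0)), b)))   [R2 at 1]
5. k(b, p(pair(k(b, pair(e, 0)), b)))  →  k(b, p(pair(e, b)))   [R2 at 2.1.1]
6. k(b, p(pair(e, b)))  →  b   [R1 at ε]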